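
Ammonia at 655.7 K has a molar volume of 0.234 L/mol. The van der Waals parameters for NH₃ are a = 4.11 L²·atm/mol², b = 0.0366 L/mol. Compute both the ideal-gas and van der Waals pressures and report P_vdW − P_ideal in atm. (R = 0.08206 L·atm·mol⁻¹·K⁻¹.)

ΔP ≈ -32.43 atm

Ideal: P_ideal = RT/V_m = (0.08206)(655.7)/0.234 = 229.943 atm
vdW: P = RT/(V_m − b) − a/V_m² = 53.8067/0.197400 − 4.11/0.0547560 = 272.577 − 75.0603 = 197.517 atm
ΔP = 197.517 − 229.943 = -32.43 atm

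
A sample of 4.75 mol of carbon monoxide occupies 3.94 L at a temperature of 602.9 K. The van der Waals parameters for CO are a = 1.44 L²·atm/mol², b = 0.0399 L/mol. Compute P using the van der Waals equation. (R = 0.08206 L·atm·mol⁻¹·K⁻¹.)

P = nRT/(V − nb) − a n²/V²
nRT/(V − nb) = (4.75)(0.08206)(602.9)/(3.94 − 4.75×0.0399) = 235.00/3.7505 = 62.658 atm
a n²/V² = (1.44)(4.75)²/(3.94)² = 2.0929 atm
P = 62.658 − 2.0929 = 60.57 atm

P ≈ 60.57 atm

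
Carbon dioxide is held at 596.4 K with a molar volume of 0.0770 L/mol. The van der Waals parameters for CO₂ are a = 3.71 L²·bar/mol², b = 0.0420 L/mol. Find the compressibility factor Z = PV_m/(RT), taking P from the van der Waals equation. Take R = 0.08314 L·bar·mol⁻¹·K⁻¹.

P = RT/(V_m − b) − a/V_m² = (0.08314)(596.4)/(0.0770 − 0.0420) − 3.71/(0.0770)²
  = 49.585/0.035000 − 625.74 = 1416.7 − 625.74 = 791.0 bar
Z = PV_m/(RT) = (791.0)(0.0770)/((0.08314)(596.4)) = 60.907/49.585 = 1.228

Z ≈ 1.228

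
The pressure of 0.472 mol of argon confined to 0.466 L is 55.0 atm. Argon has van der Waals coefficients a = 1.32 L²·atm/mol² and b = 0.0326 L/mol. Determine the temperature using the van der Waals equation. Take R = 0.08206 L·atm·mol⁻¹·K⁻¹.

T = (P + a n²/V²)(V − nb)/(nR)
P + a n²/V² = 55.0 + (1.32)(0.472)²/(0.466)² = 56.354 atm
V − nb = 0.466 − (0.472)(0.0326) = 0.45061 L
T = (56.354)(0.45061)/((0.472)(0.08206)) = 655.6 K

T ≈ 655.6 K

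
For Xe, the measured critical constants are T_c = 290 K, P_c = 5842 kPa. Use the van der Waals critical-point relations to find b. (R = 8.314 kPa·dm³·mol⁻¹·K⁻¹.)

b ≈ 0.05159 dm³/mol

From T_c = 8a/(27Rb) and P_c = a/(27b²): b = R T_c/(8 P_c).
b = (8.314)(290)/(8×5842) = 2411.1/46736 = 0.05159 dm³/mol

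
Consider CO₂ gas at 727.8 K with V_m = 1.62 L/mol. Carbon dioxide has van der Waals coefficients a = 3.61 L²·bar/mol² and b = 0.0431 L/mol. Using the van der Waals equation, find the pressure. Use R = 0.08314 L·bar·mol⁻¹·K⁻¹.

P = RT/(V_m − b) − a/V_m²
RT/(V_m − b) = (0.08314)(727.8)/(1.62 − 0.0431) = 60.509/1.5769 = 38.372 bar
a/V_m² = 3.61/(1.62)² = 1.3756 bar
P = 38.372 − 1.3756 = 37.00 bar

P ≈ 37.00 bar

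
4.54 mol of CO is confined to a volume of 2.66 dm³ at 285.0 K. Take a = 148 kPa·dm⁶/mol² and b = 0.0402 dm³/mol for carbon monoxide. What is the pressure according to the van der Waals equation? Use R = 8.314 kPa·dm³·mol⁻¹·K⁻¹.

P = nRT/(V − nb) − a n²/V²
nRT/(V − nb) = (4.54)(8.314)(285.0)/(2.66 − 4.54×0.0402) = 10757/2.4775 = 4341.9 kPa
a n²/V² = (148)(4.54)²/(2.66)² = 431.13 kPa
P = 4341.9 − 431.13 = 3911 kPa

P ≈ 3911 kPa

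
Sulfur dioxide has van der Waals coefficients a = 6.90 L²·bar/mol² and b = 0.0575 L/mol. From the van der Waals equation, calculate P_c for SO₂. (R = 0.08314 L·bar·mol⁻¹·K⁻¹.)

P_c ≈ 77.29 bar

For a van der Waals gas, P_c = a/(27b²).
P_c = 6.90/(27×(0.0575)²) = 6.90/0.089269 = 77.29 bar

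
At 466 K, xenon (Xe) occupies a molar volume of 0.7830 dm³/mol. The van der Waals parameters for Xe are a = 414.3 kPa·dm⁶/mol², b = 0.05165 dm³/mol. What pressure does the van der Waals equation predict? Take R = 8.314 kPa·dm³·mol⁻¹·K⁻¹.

P ≈ 4622 kPa

P = RT/(V_m − b) − a/V_m²
RT/(V_m − b) = (8.314)(466)/(0.7830 − 0.05165) = 3874.3/0.73135 = 5297.5 kPa
a/V_m² = 414.3/(0.7830)² = 675.76 kPa
P = 5297.5 − 675.76 = 4622 kPa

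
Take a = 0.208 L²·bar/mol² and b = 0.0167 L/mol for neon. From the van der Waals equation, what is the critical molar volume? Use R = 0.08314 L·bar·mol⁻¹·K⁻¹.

V_m,c ≈ 0.05010 L/mol

For a van der Waals gas, V_m,c = 3b.
V_m,c = 3×0.0167 = 0.05010 L/mol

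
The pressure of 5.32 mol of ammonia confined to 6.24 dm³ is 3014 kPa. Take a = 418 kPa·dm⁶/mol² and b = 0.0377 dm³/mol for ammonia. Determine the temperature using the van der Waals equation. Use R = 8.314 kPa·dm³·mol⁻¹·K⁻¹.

T = (P + a n²/V²)(V − nb)/(nR)
P + a n²/V² = 3014 + (418)(5.32)²/(6.24)² = 3317.8 kPa
V − nb = 6.24 − (5.32)(0.0377) = 6.0394 dm³
T = (3317.8)(6.0394)/((5.32)(8.314)) = 453.0 K

T ≈ 453.0 K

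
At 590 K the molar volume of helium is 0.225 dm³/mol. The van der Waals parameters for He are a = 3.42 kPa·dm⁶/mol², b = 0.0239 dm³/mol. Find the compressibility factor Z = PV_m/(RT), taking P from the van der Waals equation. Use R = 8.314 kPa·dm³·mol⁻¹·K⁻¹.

Z ≈ 1.116

P = RT/(V_m − b) − a/V_m² = (8.314)(590)/(0.225 − 0.0239) − 3.42/(0.225)²
  = 4905.3/0.20110 − 67.556 = 24392 − 67.556 = 24324 kPa
Z = PV_m/(RT) = (24324)(0.225)/((8.314)(590)) = 5472.9/4905.3 = 1.116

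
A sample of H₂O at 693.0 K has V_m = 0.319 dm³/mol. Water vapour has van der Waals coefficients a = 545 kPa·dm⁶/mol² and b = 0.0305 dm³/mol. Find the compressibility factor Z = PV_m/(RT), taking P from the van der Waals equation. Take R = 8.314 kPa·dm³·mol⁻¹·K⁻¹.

P = RT/(V_m − b) − a/V_m² = (8.314)(693.0)/(0.319 − 0.0305) − 545/(0.319)²
  = 5761.6/0.28850 − 5355.7 = 19971 − 5355.7 = 14615 kPa
Z = PV_m/(RT) = (14615)(0.319)/((8.314)(693.0)) = 4662.2/5761.6 = 0.8092

Z ≈ 0.8092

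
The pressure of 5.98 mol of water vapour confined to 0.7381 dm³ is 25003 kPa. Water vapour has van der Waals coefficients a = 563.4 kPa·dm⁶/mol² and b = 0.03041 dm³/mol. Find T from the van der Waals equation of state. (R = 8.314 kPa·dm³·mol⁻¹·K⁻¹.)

T = (P + a n²/V²)(V − nb)/(nR)
P + a n²/V² = 25003 + (563.4)(5.98)²/(0.7381)² = 61985 kPa
V − nb = 0.7381 − (5.98)(0.03041) = 0.55625 dm³
T = (61985)(0.55625)/((5.98)(8.314)) = 693.5 K

T ≈ 693.5 K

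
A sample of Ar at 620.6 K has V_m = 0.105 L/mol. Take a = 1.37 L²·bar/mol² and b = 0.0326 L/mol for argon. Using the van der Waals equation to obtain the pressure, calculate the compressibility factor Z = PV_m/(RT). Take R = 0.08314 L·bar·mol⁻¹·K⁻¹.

Z ≈ 1.197

P = RT/(V_m − b) − a/V_m² = (0.08314)(620.6)/(0.105 − 0.0326) − 1.37/(0.105)²
  = 51.597/0.072400 − 124.26 = 712.67 − 124.26 = 588.41 bar
Z = PV_m/(RT) = (588.41)(0.105)/((0.08314)(620.6)) = 61.783/51.597 = 1.197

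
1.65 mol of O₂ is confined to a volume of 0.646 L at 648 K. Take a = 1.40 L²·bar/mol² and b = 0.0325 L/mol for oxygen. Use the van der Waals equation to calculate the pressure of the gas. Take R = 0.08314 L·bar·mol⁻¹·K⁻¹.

P = nRT/(V − nb) − a n²/V²
nRT/(V − nb) = (1.65)(0.08314)(648)/(0.646 − 1.65×0.0325) = 88.893/0.59238 = 150.06 bar
a n²/V² = (1.40)(1.65)²/(0.646)² = 9.1334 bar
P = 150.06 − 9.1334 = 140.9 bar

P ≈ 140.9 bar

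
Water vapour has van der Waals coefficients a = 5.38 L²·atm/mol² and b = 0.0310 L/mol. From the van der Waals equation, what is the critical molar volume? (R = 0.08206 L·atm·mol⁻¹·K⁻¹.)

For a van der Waals gas, V_m,c = 3b.
V_m,c = 3×0.0310 = 0.09300 L/mol

V_m,c ≈ 0.09300 L/mol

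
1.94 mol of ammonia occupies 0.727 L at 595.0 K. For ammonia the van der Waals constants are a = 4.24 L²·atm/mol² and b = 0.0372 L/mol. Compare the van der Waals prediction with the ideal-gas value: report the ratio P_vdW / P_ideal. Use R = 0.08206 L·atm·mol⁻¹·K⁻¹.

Ideal: P_ideal = nRT/V = (1.94)(0.08206)(595.0)/0.727 = 130.291 atm
vdW: P = nRT/(V − nb) − a n²/V² = 94.7219/0.654832 − 15.9577/0.528529 = 144.651 − 30.1927 = 114.458 atm
Ratio = 114.458/130.291 = 0.8785

P_vdW / P_ideal ≈ 0.8785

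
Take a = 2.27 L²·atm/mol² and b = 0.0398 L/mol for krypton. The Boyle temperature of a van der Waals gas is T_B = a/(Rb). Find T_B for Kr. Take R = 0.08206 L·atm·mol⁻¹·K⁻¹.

T_B ≈ 695.0 K

For a van der Waals gas the second virial coefficient B₂ = b − a/(RT) vanishes at T_B = a/(Rb).
T_B = 2.27/(0.08206×0.0398) = 2.27/0.0032660 = 695.0 K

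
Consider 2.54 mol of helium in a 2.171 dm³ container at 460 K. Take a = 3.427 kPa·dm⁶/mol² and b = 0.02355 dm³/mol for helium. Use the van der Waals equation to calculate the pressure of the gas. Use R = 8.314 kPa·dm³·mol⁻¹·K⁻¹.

P ≈ 4597 kPa

P = nRT/(V − nb) − a n²/V²
nRT/(V − nb) = (2.54)(8.314)(460)/(2.171 − 2.54×0.02355) = 9714.1/2.1112 = 4601.2 kPa
a n²/V² = (3.427)(2.54)²/(2.171)² = 4.6910 kPa
P = 4601.2 − 4.6910 = 4597 kPa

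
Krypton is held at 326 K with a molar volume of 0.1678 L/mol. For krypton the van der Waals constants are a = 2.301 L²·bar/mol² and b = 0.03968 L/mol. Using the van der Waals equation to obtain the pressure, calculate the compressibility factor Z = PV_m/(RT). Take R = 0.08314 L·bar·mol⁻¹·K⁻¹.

Z ≈ 0.8038

P = RT/(V_m − b) − a/V_m² = (0.08314)(326)/(0.1678 − 0.03968) − 2.301/(0.1678)²
  = 27.104/0.12812 − 81.721 = 211.55 − 81.721 = 129.83 bar
Z = PV_m/(RT) = (129.83)(0.1678)/((0.08314)(326)) = 21.785/27.104 = 0.8038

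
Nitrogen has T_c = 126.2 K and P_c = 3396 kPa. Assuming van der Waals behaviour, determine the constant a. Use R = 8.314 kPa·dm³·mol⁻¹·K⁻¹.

a ≈ 136.8 kPa·dm⁶/mol²

From T_c = 8a/(27Rb) and P_c = a/(27b²): a = 27 R² T_c²/(64 P_c).
a = 27×(8.314)²×(126.2)²/(64×3396) = 29723676/217344 = 136.8 kPa·dm⁶/mol²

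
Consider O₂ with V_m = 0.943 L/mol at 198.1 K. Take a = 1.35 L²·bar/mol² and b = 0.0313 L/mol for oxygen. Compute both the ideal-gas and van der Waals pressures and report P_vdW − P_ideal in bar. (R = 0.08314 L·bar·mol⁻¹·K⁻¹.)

Ideal: P_ideal = RT/V_m = (0.08314)(198.1)/0.943 = 17.4656 bar
vdW: P = RT/(V_m − b) − a/V_m² = 16.4700/0.911700 − 1.35/0.889249 = 18.0652 − 1.51813 = 16.5471 bar
ΔP = 16.5471 − 17.4656 = -0.919 bar

ΔP ≈ -0.919 bar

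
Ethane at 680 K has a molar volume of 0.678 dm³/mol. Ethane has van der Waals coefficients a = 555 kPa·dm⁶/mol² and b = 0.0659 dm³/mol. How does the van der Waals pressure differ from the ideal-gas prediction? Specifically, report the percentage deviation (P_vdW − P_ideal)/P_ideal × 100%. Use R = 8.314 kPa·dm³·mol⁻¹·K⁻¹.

Ideal: P_ideal = RT/V_m = (8.314)(680)/0.678 = 8338.53 kPa
vdW: P = RT/(V_m − b) − a/V_m² = 5653.52/0.612100 − 555/0.459684 = 9236.27 − 1207.35 = 8028.92 kPa
% deviation = (8028.92 − 8338.53)/8338.53 × 100% = -3.71%

-3.71 %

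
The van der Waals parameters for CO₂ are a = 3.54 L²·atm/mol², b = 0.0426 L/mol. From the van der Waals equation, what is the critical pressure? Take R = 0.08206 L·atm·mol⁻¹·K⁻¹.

P_c ≈ 72.25 atm

For a van der Waals gas, P_c = a/(27b²).
P_c = 3.54/(27×(0.0426)²) = 3.54/0.048999 = 72.25 atm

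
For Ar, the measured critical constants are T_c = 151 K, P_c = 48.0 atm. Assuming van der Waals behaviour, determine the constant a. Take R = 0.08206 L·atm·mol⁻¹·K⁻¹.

From T_c = 8a/(27Rb) and P_c = a/(27b²): a = 27 R² T_c²/(64 P_c).
a = 27×(0.08206)²×(151)²/(64×48.0) = 4145.5/3072.0 = 1.349 L²·atm/mol²

a ≈ 1.349 L²·atm/mol²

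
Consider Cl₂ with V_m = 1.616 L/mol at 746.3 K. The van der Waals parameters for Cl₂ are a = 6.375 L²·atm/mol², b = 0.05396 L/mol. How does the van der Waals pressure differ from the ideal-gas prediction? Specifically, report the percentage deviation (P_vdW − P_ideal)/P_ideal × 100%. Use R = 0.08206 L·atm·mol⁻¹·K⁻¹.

Ideal: P_ideal = RT/V_m = (0.08206)(746.3)/1.616 = 37.8969 atm
vdW: P = RT/(V_m − b) − a/V_m² = 61.2414/1.56204 − 6.375/2.61146 = 39.2060 − 2.44116 = 36.7648 atm
% deviation = (36.7648 − 37.8969)/37.8969 × 100% = -2.99%

-2.99 %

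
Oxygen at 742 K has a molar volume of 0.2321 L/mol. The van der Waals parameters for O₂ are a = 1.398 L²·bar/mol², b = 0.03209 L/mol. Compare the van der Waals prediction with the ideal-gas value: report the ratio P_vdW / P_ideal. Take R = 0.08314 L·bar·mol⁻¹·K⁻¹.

P_vdW / P_ideal ≈ 1.063

Ideal: P_ideal = RT/V_m = (0.08314)(742)/0.2321 = 265.790 bar
vdW: P = RT/(V_m − b) − a/V_m² = 61.6899/0.200010 − 1.398/0.0538704 = 308.434 − 25.9512 = 282.483 bar
Ratio = 282.483/265.790 = 1.063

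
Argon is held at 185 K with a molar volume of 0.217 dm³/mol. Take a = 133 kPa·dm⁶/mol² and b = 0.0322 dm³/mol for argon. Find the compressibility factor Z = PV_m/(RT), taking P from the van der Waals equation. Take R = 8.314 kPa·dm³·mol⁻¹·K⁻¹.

P = RT/(V_m − b) − a/V_m² = (8.314)(185)/(0.217 − 0.0322) − 133/(0.217)²
  = 1538.1/0.18480 − 2824.4 = 8323.1 − 2824.4 = 5498.7 kPa
Z = PV_m/(RT) = (5498.7)(0.217)/((8.314)(185)) = 1193.2/1538.1 = 0.7758

Z ≈ 0.7758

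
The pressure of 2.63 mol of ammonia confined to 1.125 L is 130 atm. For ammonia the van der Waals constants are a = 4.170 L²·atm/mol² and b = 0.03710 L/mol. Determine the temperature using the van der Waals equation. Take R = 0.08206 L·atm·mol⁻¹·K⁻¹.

T ≈ 727.4 K

T = (P + a n²/V²)(V − nb)/(nR)
P + a n²/V² = 130 + (4.170)(2.63)²/(1.125)² = 152.79 atm
V − nb = 1.125 − (2.63)(0.03710) = 1.0274 L
T = (152.79)(1.0274)/((2.63)(0.08206)) = 727.4 K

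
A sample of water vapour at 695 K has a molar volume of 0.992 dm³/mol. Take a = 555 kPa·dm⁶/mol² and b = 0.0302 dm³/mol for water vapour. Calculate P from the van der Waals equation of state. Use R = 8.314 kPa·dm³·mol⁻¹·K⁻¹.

P = RT/(V_m − b) − a/V_m²
RT/(V_m − b) = (8.314)(695)/(0.992 − 0.0302) = 5778.2/0.96180 = 6007.7 kPa
a/V_m² = 555/(0.992)² = 563.99 kPa
P = 6007.7 − 563.99 = 5444 kPa

P ≈ 5444 kPa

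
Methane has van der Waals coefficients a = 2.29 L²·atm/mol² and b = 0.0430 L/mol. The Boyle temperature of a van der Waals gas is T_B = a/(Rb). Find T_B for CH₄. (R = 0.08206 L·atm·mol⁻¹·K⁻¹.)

For a van der Waals gas the second virial coefficient B₂ = b − a/(RT) vanishes at T_B = a/(Rb).
T_B = 2.29/(0.08206×0.0430) = 2.29/0.0035286 = 649.0 K

T_B ≈ 649.0 K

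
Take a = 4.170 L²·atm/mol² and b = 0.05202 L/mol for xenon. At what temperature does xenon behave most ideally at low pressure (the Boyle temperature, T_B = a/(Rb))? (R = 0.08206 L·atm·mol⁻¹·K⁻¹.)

T_B ≈ 976.9 K

For a van der Waals gas the second virial coefficient B₂ = b − a/(RT) vanishes at T_B = a/(Rb).
T_B = 4.170/(0.08206×0.05202) = 4.170/0.0042688 = 976.9 K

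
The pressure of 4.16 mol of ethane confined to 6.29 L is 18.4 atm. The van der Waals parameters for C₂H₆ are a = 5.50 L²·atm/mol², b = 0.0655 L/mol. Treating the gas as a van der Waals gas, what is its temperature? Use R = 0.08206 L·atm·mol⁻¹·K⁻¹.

T = (P + a n²/V²)(V − nb)/(nR)
P + a n²/V² = 18.4 + (5.50)(4.16)²/(6.29)² = 20.806 atm
V − nb = 6.29 − (4.16)(0.0655) = 6.0175 L
T = (20.806)(6.0175)/((4.16)(0.08206)) = 366.8 K

T ≈ 366.8 K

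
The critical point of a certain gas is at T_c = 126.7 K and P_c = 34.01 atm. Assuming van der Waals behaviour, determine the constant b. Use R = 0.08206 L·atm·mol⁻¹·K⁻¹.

b ≈ 0.03821 L/mol

From T_c = 8a/(27Rb) and P_c = a/(27b²): b = R T_c/(8 P_c).
b = (0.08206)(126.7)/(8×34.01) = 10.397/272.08 = 0.03821 L/mol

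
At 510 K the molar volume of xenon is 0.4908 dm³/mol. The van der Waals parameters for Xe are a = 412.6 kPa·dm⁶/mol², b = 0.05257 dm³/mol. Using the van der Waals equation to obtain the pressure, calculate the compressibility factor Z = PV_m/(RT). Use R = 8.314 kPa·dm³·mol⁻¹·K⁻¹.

P = RT/(V_m − b) − a/V_m² = (8.314)(510)/(0.4908 − 0.05257) − 412.6/(0.4908)²
  = 4240.1/0.43823 − 1712.9 = 9675.5 − 1712.9 = 7962.6 kPa
Z = PV_m/(RT) = (7962.6)(0.4908)/((8.314)(510)) = 3908.0/4240.1 = 0.9217

Z ≈ 0.9217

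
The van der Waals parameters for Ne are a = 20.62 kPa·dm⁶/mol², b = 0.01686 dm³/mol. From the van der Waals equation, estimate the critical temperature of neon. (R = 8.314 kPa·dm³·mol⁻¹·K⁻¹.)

T_c ≈ 43.59 K

For a van der Waals gas, T_c = 8a/(27Rb).
T_c = 8×20.62/(27×8.314×0.01686) = 164.96/3.7847 = 43.59 K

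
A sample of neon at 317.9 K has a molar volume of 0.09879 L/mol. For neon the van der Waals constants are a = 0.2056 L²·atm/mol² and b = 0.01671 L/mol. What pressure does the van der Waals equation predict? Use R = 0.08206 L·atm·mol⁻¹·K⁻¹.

P ≈ 296.8 atm

P = RT/(V_m − b) − a/V_m²
RT/(V_m − b) = (0.08206)(317.9)/(0.09879 − 0.01671) = 26.087/0.082080 = 317.82 atm
a/V_m² = 0.2056/(0.09879)² = 21.067 atm
P = 317.82 − 21.067 = 296.8 atm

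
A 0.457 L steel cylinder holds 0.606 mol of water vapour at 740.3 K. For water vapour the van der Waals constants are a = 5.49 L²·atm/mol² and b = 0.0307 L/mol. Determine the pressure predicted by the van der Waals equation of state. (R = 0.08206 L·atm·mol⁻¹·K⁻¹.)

P ≈ 74.32 atm

P = nRT/(V − nb) − a n²/V²
nRT/(V − nb) = (0.606)(0.08206)(740.3)/(0.457 − 0.606×0.0307) = 36.814/0.43840 = 83.974 atm
a n²/V² = (5.49)(0.606)²/(0.457)² = 9.6535 atm
P = 83.974 − 9.6535 = 74.32 atm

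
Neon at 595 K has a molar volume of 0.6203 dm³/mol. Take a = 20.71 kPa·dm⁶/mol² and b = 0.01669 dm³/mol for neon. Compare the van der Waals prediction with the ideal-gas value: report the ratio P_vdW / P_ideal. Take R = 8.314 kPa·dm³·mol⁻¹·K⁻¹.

Ideal: P_ideal = RT/V_m = (8.314)(595)/0.6203 = 7974.90 kPa
vdW: P = RT/(V_m − b) − a/V_m² = 4946.83/0.603610 − 20.71/0.384772 = 8195.41 − 53.8241 = 8141.59 kPa
Ratio = 8141.59/7974.90 = 1.021

P_vdW / P_ideal ≈ 1.021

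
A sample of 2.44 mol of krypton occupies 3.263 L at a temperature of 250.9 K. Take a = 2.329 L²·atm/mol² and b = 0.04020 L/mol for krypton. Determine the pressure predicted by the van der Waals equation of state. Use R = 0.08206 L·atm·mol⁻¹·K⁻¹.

P = nRT/(V − nb) − a n²/V²
nRT/(V − nb) = (2.44)(0.08206)(250.9)/(3.263 − 2.44×0.04020) = 50.237/3.1649 = 15.873 atm
a n²/V² = (2.329)(2.44)²/(3.263)² = 1.3023 atm
P = 15.873 − 1.3023 = 14.57 atm

P ≈ 14.57 atm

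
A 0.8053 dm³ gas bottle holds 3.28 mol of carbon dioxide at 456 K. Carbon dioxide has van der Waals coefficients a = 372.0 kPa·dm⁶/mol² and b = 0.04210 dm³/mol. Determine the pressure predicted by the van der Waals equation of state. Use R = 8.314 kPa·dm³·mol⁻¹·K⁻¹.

P = nRT/(V − nb) − a n²/V²
nRT/(V − nb) = (3.28)(8.314)(456)/(0.8053 − 3.28×0.04210) = 12435/0.66721 = 18637 kPa
a n²/V² = (372.0)(3.28)²/(0.8053)² = 6171.3 kPa
P = 18637 − 6171.3 = 12466 kPa

P ≈ 12466 kPa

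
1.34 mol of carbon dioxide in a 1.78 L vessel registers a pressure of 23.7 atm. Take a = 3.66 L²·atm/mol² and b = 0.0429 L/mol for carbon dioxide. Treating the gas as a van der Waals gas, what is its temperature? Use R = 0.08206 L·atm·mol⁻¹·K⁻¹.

T = (P + a n²/V²)(V − nb)/(nR)
P + a n²/V² = 23.7 + (3.66)(1.34)²/(1.78)² = 25.774 atm
V − nb = 1.78 − (1.34)(0.0429) = 1.7225 L
T = (25.774)(1.7225)/((1.34)(0.08206)) = 403.7 K

T ≈ 403.7 K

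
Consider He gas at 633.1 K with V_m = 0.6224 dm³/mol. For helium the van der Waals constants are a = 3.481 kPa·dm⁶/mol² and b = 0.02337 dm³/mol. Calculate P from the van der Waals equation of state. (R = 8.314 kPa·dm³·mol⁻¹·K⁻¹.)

P = RT/(V_m − b) − a/V_m²
RT/(V_m − b) = (8.314)(633.1)/(0.6224 − 0.02337) = 5263.6/0.59903 = 8786.9 kPa
a/V_m² = 3.481/(0.6224)² = 8.9860 kPa
P = 8786.9 − 8.9860 = 8778 kPa

P ≈ 8778 kPa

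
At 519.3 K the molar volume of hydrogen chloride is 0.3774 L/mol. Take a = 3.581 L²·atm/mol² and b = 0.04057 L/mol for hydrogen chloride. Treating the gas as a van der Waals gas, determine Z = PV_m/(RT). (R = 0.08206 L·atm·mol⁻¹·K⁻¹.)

P = RT/(V_m − b) − a/V_m² = (0.08206)(519.3)/(0.3774 − 0.04057) − 3.581/(0.3774)²
  = 42.614/0.33683 − 25.142 = 126.51 − 25.142 = 101.37 atm
Z = PV_m/(RT) = (101.37)(0.3774)/((0.08206)(519.3)) = 38.257/42.614 = 0.8978

Z ≈ 0.8978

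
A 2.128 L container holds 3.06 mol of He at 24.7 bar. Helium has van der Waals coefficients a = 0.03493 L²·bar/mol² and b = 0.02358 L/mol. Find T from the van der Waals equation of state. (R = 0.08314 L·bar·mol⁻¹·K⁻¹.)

T ≈ 200.2 K

T = (P + a n²/V²)(V − nb)/(nR)
P + a n²/V² = 24.7 + (0.03493)(3.06)²/(2.128)² = 24.772 bar
V − nb = 2.128 − (3.06)(0.02358) = 2.0558 L
T = (24.772)(2.0558)/((3.06)(0.08314)) = 200.2 K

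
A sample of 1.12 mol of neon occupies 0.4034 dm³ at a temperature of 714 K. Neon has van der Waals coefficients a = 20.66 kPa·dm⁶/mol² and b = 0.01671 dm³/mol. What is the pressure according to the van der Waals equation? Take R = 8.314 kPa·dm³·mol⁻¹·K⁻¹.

P = nRT/(V − nb) − a n²/V²
nRT/(V − nb) = (1.12)(8.314)(714)/(0.4034 − 1.12×0.01671) = 6648.5/0.38468 = 17283 kPa
a n²/V² = (20.66)(1.12)²/(0.4034)² = 159.26 kPa
P = 17283 − 159.26 = 17124 kPa

P ≈ 17124 kPa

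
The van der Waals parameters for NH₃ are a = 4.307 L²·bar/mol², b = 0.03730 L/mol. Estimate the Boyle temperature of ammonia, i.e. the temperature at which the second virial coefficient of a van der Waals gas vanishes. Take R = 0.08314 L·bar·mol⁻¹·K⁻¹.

T_B ≈ 1389 K

For a van der Waals gas the second virial coefficient B₂ = b − a/(RT) vanishes at T_B = a/(Rb).
T_B = 4.307/(0.08314×0.03730) = 4.307/0.0031011 = 1389 K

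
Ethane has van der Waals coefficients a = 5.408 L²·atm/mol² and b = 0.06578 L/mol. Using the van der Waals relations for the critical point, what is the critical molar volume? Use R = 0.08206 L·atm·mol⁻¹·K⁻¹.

V_m,c ≈ 0.1973 L/mol

For a van der Waals gas, V_m,c = 3b.
V_m,c = 3×0.06578 = 0.1973 L/mol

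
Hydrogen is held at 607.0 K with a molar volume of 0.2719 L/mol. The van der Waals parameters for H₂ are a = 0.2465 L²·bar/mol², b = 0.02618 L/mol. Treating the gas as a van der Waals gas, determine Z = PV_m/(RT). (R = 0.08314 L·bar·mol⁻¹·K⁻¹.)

Z ≈ 1.089

P = RT/(V_m − b) − a/V_m² = (0.08314)(607.0)/(0.2719 − 0.02618) − 0.2465/(0.2719)²
  = 50.466/0.24572 − 3.3343 = 205.38 − 3.3343 = 202.05 bar
Z = PV_m/(RT) = (202.05)(0.2719)/((0.08314)(607.0)) = 54.937/50.466 = 1.089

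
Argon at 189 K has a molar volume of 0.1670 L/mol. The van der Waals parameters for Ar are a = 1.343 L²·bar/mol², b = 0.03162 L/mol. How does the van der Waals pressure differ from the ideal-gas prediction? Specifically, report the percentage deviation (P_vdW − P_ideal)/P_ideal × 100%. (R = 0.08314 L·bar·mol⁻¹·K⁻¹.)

-27.82 %

Ideal: P_ideal = RT/V_m = (0.08314)(189)/0.1670 = 94.0926 bar
vdW: P = RT/(V_m − b) − a/V_m² = 15.7135/0.135380 − 1.343/0.0278890 = 116.070 − 48.1552 = 67.915 bar
% deviation = (67.915 − 94.0926)/94.0926 × 100% = -27.82%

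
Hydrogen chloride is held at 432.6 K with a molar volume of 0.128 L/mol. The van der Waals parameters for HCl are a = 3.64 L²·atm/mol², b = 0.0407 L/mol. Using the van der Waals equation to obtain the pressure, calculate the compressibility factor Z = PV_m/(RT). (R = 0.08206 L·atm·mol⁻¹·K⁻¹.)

P = RT/(V_m − b) − a/V_m² = (0.08206)(432.6)/(0.128 − 0.0407) − 3.64/(0.128)²
  = 35.499/0.087300 − 222.17 = 406.63 − 222.17 = 184.46 atm
Z = PV_m/(RT) = (184.46)(0.128)/((0.08206)(432.6)) = 23.611/35.499 = 0.6651

Z ≈ 0.6651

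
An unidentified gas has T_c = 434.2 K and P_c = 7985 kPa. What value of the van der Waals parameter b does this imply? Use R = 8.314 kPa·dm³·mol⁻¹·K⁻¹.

b ≈ 0.05651 dm³/mol

From T_c = 8a/(27Rb) and P_c = a/(27b²): b = R T_c/(8 P_c).
b = (8.314)(434.2)/(8×7985) = 3609.9/63880 = 0.05651 dm³/mol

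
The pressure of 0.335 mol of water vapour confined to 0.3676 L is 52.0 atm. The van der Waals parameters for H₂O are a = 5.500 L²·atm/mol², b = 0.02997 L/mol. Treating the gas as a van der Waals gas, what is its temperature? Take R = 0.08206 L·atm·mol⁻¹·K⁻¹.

T ≈ 735.8 K

T = (P + a n²/V²)(V − nb)/(nR)
P + a n²/V² = 52.0 + (5.500)(0.335)²/(0.3676)² = 56.568 atm
V − nb = 0.3676 − (0.335)(0.02997) = 0.35756 L
T = (56.568)(0.35756)/((0.335)(0.08206)) = 735.8 K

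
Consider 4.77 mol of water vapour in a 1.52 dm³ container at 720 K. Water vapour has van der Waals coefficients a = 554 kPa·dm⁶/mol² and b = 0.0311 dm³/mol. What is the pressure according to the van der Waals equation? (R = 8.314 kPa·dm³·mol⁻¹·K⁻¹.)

P = nRT/(V − nb) − a n²/V²
nRT/(V − nb) = (4.77)(8.314)(720)/(1.52 − 4.77×0.0311) = 28554/1.3717 = 20817 kPa
a n²/V² = (554)(4.77)²/(1.52)² = 5455.8 kPa
P = 20817 − 5455.8 = 15361 kPa

P ≈ 15361 kPa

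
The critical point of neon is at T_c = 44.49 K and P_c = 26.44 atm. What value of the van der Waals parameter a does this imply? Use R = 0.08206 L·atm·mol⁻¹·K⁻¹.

From T_c = 8a/(27Rb) and P_c = a/(27b²): a = 27 R² T_c²/(64 P_c).
a = 27×(0.08206)²×(44.49)²/(64×26.44) = 359.87/1692.2 = 0.2127 L²·atm/mol²

a ≈ 0.2127 L²·atm/mol²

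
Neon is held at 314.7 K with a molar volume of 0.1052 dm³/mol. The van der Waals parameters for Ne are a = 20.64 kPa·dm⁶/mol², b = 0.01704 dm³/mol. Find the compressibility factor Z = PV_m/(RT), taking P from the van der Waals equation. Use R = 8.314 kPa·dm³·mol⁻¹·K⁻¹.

Z ≈ 1.118

P = RT/(V_m − b) − a/V_m² = (8.314)(314.7)/(0.1052 − 0.01704) − 20.64/(0.1052)²
  = 2616.4/0.088160 − 1865.0 = 29678 − 1865.0 = 27813 kPa
Z = PV_m/(RT) = (27813)(0.1052)/((8.314)(314.7)) = 2925.9/2616.4 = 1.118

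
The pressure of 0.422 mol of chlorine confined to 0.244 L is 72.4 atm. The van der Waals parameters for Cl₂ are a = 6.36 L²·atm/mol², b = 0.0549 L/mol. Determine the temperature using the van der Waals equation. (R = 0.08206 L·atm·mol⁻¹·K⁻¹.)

T ≈ 583.0 K

T = (P + a n²/V²)(V − nb)/(nR)
P + a n²/V² = 72.4 + (6.36)(0.422)²/(0.244)² = 91.424 atm
V − nb = 0.244 − (0.422)(0.0549) = 0.22083 L
T = (91.424)(0.22083)/((0.422)(0.08206)) = 583.0 K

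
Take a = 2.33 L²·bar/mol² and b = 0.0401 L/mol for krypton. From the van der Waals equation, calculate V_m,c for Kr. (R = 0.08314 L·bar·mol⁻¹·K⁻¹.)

V_m,c ≈ 0.1203 L/mol

For a van der Waals gas, V_m,c = 3b.
V_m,c = 3×0.0401 = 0.1203 L/mol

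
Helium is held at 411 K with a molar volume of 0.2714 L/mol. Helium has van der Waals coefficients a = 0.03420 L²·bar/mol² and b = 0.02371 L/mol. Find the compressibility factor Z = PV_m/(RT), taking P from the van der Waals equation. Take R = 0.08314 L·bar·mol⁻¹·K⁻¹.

Z ≈ 1.092

P = RT/(V_m − b) − a/V_m² = (0.08314)(411)/(0.2714 − 0.02371) − 0.03420/(0.2714)²
  = 34.171/0.24769 − 0.46431 = 137.96 − 0.46431 = 137.50 bar
Z = PV_m/(RT) = (137.50)(0.2714)/((0.08314)(411)) = 37.318/34.171 = 1.092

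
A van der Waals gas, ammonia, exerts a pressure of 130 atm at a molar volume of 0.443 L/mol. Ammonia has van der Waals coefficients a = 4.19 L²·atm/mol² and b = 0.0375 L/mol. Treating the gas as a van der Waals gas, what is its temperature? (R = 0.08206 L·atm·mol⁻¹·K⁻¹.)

T ≈ 747.9 K

T = (P + a/V_m²)(V_m − b)/R
P + a/V_m² = 130 + 4.19/(0.443)² = 151.35 atm
V_m − b = 0.443 − 0.0375 = 0.40550 L/mol
T = (151.35)(0.40550)/0.08206 = 747.9 K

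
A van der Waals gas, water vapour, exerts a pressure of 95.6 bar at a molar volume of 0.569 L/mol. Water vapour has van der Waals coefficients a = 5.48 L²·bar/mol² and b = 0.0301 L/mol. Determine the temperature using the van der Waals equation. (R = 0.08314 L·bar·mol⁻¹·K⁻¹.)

T ≈ 729.4 K

T = (P + a/V_m²)(V_m − b)/R
P + a/V_m² = 95.6 + 5.48/(0.569)² = 112.53 bar
V_m − b = 0.569 − 0.0301 = 0.53890 L/mol
T = (112.53)(0.53890)/0.08314 = 729.4 K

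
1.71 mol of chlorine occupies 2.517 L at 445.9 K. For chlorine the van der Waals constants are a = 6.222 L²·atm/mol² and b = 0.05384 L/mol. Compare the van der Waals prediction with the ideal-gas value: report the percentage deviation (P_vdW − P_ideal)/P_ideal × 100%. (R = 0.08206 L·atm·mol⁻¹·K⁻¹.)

Ideal: P_ideal = nRT/V = (1.71)(0.08206)(445.9)/2.517 = 24.8589 atm
vdW: P = nRT/(V − nb) − a n²/V² = 62.5698/2.42493 − 18.1938/6.33529 = 25.8027 − 2.87182 = 22.9309 atm
% deviation = (22.9309 − 24.8589)/24.8589 × 100% = -7.76%

-7.76 %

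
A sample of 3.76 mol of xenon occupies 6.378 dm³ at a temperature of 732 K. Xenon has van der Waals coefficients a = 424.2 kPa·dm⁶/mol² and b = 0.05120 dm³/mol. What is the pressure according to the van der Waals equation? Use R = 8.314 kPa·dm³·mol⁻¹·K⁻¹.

P ≈ 3552 kPa

P = nRT/(V − nb) − a n²/V²
nRT/(V − nb) = (3.76)(8.314)(732)/(6.378 − 3.76×0.05120) = 22883/6.1855 = 3699.5 kPa
a n²/V² = (424.2)(3.76)²/(6.378)² = 147.43 kPa
P = 3699.5 − 147.43 = 3552 kPa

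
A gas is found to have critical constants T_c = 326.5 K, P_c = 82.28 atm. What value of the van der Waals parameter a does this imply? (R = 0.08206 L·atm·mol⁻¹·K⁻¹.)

a ≈ 3.681 L²·atm/mol²

From T_c = 8a/(27Rb) and P_c = a/(27b²): a = 27 R² T_c²/(64 P_c).
a = 27×(0.08206)²×(326.5)²/(64×82.28) = 19382/5265.9 = 3.681 L²·atm/mol²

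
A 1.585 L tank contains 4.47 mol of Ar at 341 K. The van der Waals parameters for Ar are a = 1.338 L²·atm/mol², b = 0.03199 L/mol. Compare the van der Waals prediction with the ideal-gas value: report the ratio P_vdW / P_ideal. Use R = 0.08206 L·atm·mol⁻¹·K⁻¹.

Ideal: P_ideal = nRT/V = (4.47)(0.08206)(341)/1.585 = 78.9158 atm
vdW: P = nRT/(V − nb) − a n²/V² = 125.082/1.44200 − 26.7344/2.51223 = 86.7420 − 10.6417 = 76.1003 atm
Ratio = 76.1003/78.9158 = 0.9643

P_vdW / P_ideal ≈ 0.9643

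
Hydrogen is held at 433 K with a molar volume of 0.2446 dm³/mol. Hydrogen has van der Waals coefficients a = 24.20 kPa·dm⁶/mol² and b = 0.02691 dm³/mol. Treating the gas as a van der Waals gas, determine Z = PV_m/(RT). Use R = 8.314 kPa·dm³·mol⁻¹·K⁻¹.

P = RT/(V_m − b) − a/V_m² = (8.314)(433)/(0.2446 − 0.02691) − 24.20/(0.2446)²
  = 3600.0/0.21769 − 404.49 = 16537 − 404.49 = 16133 kPa
Z = PV_m/(RT) = (16133)(0.2446)/((8.314)(433)) = 3946.1/3600.0 = 1.096

Z ≈ 1.096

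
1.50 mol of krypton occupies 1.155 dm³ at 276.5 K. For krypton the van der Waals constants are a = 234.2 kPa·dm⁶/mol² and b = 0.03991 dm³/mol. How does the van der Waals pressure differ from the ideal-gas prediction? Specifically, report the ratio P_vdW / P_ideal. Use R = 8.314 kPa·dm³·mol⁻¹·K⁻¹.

P_vdW / P_ideal ≈ 0.9224

Ideal: P_ideal = nRT/V = (1.50)(8.314)(276.5)/1.155 = 2985.48 kPa
vdW: P = nRT/(V − nb) − a n²/V² = 3448.23/1.09514 − 526.950/1.33403 = 3148.67 − 395.006 = 2753.66 kPa
Ratio = 2753.66/2985.48 = 0.9224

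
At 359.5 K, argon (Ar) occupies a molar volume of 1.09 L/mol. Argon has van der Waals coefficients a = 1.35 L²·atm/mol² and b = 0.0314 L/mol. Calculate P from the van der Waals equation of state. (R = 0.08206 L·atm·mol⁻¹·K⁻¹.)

P = RT/(V_m − b) − a/V_m²
RT/(V_m − b) = (0.08206)(359.5)/(1.09 − 0.0314) = 29.501/1.0586 = 27.868 atm
a/V_m² = 1.35/(1.09)² = 1.1363 atm
P = 27.868 − 1.1363 = 26.73 atm

P ≈ 26.73 atm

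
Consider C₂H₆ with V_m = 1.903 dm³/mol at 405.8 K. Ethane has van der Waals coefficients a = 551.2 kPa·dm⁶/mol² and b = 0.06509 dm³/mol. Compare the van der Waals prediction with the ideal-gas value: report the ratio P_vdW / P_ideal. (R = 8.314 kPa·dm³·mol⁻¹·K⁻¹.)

P_vdW / P_ideal ≈ 0.9496

Ideal: P_ideal = RT/V_m = (8.314)(405.8)/1.903 = 1772.90 kPa
vdW: P = RT/(V_m − b) − a/V_m² = 3373.82/1.83791 − 551.2/3.62141 = 1835.68 − 152.206 = 1683.47 kPa
Ratio = 1683.47/1772.90 = 0.9496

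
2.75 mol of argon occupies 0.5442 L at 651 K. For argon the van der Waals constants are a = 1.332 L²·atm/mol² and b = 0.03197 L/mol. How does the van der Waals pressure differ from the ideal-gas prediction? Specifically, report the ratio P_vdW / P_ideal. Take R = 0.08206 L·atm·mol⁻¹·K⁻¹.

P_vdW / P_ideal ≈ 1.067

Ideal: P_ideal = nRT/V = (2.75)(0.08206)(651)/0.5442 = 269.952 atm
vdW: P = nRT/(V − nb) − a n²/V² = 146.908/0.456283 − 10.0733/0.296154 = 321.967 − 34.0137 = 287.953 atm
Ratio = 287.953/269.952 = 1.067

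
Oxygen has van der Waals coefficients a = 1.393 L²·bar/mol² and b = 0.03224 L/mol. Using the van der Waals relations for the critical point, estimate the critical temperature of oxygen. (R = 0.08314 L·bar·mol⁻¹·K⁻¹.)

T_c ≈ 154.0 K

For a van der Waals gas, T_c = 8a/(27Rb).
T_c = 8×1.393/(27×0.08314×0.03224) = 11.144/0.072372 = 154.0 K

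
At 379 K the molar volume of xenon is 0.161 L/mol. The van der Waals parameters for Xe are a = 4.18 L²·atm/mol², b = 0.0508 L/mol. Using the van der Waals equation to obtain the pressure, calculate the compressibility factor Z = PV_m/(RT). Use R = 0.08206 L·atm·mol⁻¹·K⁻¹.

P = RT/(V_m − b) − a/V_m² = (0.08206)(379)/(0.161 − 0.0508) − 4.18/(0.161)²
  = 31.101/0.11020 − 161.26 = 282.22 − 161.26 = 120.96 atm
Z = PV_m/(RT) = (120.96)(0.161)/((0.08206)(379)) = 19.475/31.101 = 0.6262

Z ≈ 0.6262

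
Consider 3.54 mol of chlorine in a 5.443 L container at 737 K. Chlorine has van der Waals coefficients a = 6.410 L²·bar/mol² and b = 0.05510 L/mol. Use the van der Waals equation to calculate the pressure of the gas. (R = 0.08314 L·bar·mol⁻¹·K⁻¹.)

P = nRT/(V − nb) − a n²/V²
nRT/(V − nb) = (3.54)(0.08314)(737)/(5.443 − 3.54×0.05510) = 216.91/5.2479 = 41.333 bar
a n²/V² = (6.410)(3.54)²/(5.443)² = 2.7114 bar
P = 41.333 − 2.7114 = 38.62 bar

P ≈ 38.62 bar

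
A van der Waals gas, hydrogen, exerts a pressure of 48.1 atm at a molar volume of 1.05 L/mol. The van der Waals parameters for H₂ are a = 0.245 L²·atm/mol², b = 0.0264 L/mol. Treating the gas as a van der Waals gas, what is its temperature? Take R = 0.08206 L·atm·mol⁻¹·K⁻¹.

T ≈ 602.8 K

T = (P + a/V_m²)(V_m − b)/R
P + a/V_m² = 48.1 + 0.245/(1.05)² = 48.322 atm
V_m − b = 1.05 − 0.0264 = 1.0236 L/mol
T = (48.322)(1.0236)/0.08206 = 602.8 K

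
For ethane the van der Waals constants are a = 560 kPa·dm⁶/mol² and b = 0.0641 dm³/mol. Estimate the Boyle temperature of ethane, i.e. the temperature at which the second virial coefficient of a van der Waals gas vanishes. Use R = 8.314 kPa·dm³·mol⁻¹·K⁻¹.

For a van der Waals gas the second virial coefficient B₂ = b − a/(RT) vanishes at T_B = a/(Rb).
T_B = 560/(8.314×0.0641) = 560/0.53293 = 1051 K

T_B ≈ 1051 K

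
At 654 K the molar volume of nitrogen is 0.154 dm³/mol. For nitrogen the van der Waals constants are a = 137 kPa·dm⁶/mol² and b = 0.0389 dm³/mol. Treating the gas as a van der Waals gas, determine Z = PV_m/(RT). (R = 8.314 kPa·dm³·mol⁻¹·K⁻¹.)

Z ≈ 1.174

P = RT/(V_m − b) − a/V_m² = (8.314)(654)/(0.154 − 0.0389) − 137/(0.154)²
  = 5437.4/0.11510 − 5776.7 = 47241 − 5776.7 = 41464 kPa
Z = PV_m/(RT) = (41464)(0.154)/((8.314)(654)) = 6385.5/5437.4 = 1.174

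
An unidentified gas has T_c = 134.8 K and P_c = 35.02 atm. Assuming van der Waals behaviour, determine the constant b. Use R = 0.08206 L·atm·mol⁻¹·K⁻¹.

b ≈ 0.03948 L/mol

From T_c = 8a/(27Rb) and P_c = a/(27b²): b = R T_c/(8 P_c).
b = (0.08206)(134.8)/(8×35.02) = 11.062/280.16 = 0.03948 L/mol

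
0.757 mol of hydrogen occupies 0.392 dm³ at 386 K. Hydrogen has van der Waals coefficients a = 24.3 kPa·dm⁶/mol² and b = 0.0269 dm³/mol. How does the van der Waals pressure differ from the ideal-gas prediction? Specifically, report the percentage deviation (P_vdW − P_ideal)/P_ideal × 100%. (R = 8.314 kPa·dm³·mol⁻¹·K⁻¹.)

4.02 %

Ideal: P_ideal = nRT/V = (0.757)(8.314)(386)/0.392 = 6197.37 kPa
vdW: P = nRT/(V − nb) − a n²/V² = 2429.37/0.371637 − 13.9251/0.153664 = 6536.94 − 90.6204 = 6446.32 kPa
% deviation = (6446.32 − 6197.37)/6197.37 × 100% = 4.02%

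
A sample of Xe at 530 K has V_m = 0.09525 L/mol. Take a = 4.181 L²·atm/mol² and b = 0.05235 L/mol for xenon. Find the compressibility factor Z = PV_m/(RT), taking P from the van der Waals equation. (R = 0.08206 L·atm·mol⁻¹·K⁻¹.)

Z ≈ 1.211

P = RT/(V_m − b) − a/V_m² = (0.08206)(530)/(0.09525 − 0.05235) − 4.181/(0.09525)²
  = 43.492/0.042900 − 460.84 = 1013.8 − 460.84 = 553.0 atm
Z = PV_m/(RT) = (553.0)(0.09525)/((0.08206)(530)) = 52.673/43.492 = 1.211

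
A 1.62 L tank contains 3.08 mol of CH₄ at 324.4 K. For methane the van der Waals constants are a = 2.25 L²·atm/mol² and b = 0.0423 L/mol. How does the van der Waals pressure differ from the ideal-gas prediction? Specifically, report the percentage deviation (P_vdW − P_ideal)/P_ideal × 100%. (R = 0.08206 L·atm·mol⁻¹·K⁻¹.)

-7.32 %

Ideal: P_ideal = nRT/V = (3.08)(0.08206)(324.4)/1.62 = 50.6114 atm
vdW: P = nRT/(V − nb) − a n²/V² = 81.9904/1.48972 − 21.3444/2.62440 = 55.0375 − 8.13306 = 46.9044 atm
% deviation = (46.9044 − 50.6114)/50.6114 × 100% = -7.32%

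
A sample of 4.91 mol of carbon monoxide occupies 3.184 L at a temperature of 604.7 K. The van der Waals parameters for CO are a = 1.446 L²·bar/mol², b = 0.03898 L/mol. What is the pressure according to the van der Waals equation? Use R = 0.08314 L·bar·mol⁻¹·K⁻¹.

P = nRT/(V − nb) − a n²/V²
nRT/(V − nb) = (4.91)(0.08314)(604.7)/(3.184 − 4.91×0.03898) = 246.85/2.9926 = 82.487 bar
a n²/V² = (1.446)(4.91)²/(3.184)² = 3.4386 bar
P = 82.487 − 3.4386 = 79.05 bar

P ≈ 79.05 bar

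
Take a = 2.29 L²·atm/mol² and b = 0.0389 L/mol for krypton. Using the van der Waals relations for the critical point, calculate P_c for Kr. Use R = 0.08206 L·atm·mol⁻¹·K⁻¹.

For a van der Waals gas, P_c = a/(27b²).
P_c = 2.29/(27×(0.0389)²) = 2.29/0.040857 = 56.05 atm

P_c ≈ 56.05 atm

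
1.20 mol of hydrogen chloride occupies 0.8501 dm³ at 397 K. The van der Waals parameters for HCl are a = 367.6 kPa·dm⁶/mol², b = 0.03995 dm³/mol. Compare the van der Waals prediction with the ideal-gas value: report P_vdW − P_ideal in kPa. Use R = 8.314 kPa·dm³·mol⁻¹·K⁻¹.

Ideal: P_ideal = nRT/V = (1.20)(8.314)(397)/0.8501 = 4659.20 kPa
vdW: P = nRT/(V − nb) − a n²/V² = 3960.79/0.802160 − 529.344/0.722670 = 4937.66 − 732.484 = 4205.18 kPa
ΔP = 4205.18 − 4659.20 = -454.0 kPa

ΔP ≈ -454.0 kPa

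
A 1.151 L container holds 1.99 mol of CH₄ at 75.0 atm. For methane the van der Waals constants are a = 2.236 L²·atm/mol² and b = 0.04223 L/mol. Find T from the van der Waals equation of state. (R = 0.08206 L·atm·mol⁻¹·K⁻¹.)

T = (P + a n²/V²)(V − nb)/(nR)
P + a n²/V² = 75.0 + (2.236)(1.99)²/(1.151)² = 81.684 atm
V − nb = 1.151 − (1.99)(0.04223) = 1.0670 L
T = (81.684)(1.0670)/((1.99)(0.08206)) = 533.7 K

T ≈ 533.7 K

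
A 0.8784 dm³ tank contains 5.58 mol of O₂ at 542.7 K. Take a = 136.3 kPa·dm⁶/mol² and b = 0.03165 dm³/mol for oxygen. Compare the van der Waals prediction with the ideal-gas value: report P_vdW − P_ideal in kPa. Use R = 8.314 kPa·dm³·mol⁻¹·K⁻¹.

ΔP ≈ 1713 kPa

Ideal: P_ideal = nRT/V = (5.58)(8.314)(542.7)/0.8784 = 28662.3 kPa
vdW: P = nRT/(V − nb) − a n²/V² = 25177.0/0.701793 − 4243.89/0.771587 = 35875.3 − 5500.21 = 30375.1 kPa
ΔP = 30375.1 − 28662.3 = 1713 kPa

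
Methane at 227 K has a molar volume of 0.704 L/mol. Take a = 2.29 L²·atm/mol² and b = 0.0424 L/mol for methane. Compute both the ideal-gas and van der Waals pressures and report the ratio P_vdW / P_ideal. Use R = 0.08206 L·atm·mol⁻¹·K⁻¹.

Ideal: P_ideal = RT/V_m = (0.08206)(227)/0.704 = 26.4597 atm
vdW: P = RT/(V_m − b) − a/V_m² = 18.6276/0.661600 − 2.29/0.495616 = 28.1554 − 4.62051 = 23.5349 atm
Ratio = 23.5349/26.4597 = 0.8895

P_vdW / P_ideal ≈ 0.8895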